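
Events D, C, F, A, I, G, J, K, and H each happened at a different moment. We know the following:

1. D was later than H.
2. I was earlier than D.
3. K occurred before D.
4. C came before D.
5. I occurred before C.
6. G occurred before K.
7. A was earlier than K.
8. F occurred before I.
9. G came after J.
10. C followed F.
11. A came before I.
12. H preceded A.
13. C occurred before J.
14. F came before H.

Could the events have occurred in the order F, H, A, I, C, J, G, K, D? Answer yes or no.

Check each stated constraint against the proposed order — e.g. I is ahead of D; H is ahead of D. Every pair is in the required order; nothing is violated.

yes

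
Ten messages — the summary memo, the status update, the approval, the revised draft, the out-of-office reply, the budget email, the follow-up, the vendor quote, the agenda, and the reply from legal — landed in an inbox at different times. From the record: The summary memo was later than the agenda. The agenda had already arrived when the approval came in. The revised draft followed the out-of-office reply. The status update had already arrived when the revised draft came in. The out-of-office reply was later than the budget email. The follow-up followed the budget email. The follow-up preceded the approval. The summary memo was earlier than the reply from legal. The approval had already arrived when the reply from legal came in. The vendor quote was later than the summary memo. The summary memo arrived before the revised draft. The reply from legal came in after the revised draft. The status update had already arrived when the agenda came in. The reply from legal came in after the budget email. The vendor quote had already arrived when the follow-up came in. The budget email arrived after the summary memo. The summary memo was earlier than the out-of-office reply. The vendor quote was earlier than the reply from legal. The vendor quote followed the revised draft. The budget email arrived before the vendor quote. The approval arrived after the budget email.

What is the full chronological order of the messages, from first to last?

The constraints fix every adjacent pair, so only one ordering works:
the status update → the agenda → the summary memo → the budget email → the out-of-office reply → the revised draft → the vendor quote → the follow-up → the approval → the reply from legal.

the status update, the agenda, the summary memo, the budget email, the out-of-office reply, the revised draft, the vendor quote, the follow-up, the approval, the reply from legal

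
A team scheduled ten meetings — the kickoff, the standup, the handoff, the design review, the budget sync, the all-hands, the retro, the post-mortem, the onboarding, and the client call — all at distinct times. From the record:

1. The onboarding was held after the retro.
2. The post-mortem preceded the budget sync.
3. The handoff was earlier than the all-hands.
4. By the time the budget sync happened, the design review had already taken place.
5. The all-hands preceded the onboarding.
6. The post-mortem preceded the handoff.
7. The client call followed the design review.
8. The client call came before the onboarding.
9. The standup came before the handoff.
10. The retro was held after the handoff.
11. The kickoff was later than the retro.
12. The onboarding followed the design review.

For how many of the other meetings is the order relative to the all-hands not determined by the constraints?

Forced before the all-hands: the handoff, the post-mortem, and the standup; forced after the all-hands: the onboarding.
That leaves the budget sync, the client call, the design review, the kickoff, and the retro with no forced order relative to the all-hands — 5.

5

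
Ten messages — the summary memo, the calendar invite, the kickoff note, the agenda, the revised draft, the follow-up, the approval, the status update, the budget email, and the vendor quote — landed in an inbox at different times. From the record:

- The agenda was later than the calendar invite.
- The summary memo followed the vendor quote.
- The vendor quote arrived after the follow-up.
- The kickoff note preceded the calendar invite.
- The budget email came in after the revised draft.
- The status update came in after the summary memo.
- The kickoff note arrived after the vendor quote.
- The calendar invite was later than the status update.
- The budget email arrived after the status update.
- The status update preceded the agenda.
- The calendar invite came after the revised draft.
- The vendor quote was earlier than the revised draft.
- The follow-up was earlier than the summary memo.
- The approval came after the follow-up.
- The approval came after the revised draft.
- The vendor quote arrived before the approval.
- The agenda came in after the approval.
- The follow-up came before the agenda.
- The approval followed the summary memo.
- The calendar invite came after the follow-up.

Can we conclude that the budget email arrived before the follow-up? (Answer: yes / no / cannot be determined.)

no

Tracing the constraints gives the follow-up → the summary memo → the status update → the budget email, so the follow-up must come before the budget email.
That means the budget email cannot be before the follow-up.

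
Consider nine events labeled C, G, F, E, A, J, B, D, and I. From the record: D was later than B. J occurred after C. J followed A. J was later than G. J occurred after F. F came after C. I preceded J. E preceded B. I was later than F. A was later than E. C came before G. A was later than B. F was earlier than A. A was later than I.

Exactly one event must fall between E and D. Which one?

B

Tracing the constraints gives E → B → D, so B sits after E and before D.
No other event is forced both after E and before D.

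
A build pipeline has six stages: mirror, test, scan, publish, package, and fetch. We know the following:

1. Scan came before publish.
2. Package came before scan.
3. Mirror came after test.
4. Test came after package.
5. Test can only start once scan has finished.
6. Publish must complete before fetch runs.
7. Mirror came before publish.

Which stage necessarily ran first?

package

Package has a chain of constraints placing it before every other stage, so package must be first.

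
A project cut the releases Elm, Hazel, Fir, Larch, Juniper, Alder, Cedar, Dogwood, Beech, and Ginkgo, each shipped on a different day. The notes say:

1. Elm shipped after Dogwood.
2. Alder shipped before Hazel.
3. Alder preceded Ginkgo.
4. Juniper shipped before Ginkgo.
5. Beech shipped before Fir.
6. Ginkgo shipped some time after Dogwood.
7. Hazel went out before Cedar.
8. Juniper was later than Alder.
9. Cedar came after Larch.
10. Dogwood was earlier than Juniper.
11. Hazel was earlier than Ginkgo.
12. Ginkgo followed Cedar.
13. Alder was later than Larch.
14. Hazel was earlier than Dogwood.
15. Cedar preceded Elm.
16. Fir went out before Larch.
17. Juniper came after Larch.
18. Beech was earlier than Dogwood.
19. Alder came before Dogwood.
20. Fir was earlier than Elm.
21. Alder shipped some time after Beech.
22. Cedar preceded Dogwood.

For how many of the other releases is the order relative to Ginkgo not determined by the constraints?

1

Forced before Ginkgo: Alder, Beech, Cedar, Dogwood, Fir, Hazel, Juniper, and Larch.
That leaves Elm with no forced order relative to Ginkgo — 1.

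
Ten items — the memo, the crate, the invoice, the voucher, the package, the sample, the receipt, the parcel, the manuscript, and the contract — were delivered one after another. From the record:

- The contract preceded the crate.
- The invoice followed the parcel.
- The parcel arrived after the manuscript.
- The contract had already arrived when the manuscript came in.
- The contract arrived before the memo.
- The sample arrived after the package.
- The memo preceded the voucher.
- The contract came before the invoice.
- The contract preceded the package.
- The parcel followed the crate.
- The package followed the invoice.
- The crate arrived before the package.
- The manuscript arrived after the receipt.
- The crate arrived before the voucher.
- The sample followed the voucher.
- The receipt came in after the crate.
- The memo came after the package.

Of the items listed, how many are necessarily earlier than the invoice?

Directly stated before the invoice: the contract and the parcel.
The crate reaches the invoice via the crate → the parcel → the invoice.
The manuscript reaches the invoice via the manuscript → the parcel → the invoice.
The receipt reaches the invoice via the receipt → the manuscript → the parcel → the invoice.
No chain forces the sample (or any of the others) ahead of the invoice.
That's the contract, the crate, the manuscript, the parcel, and the receipt — 5 in all.

5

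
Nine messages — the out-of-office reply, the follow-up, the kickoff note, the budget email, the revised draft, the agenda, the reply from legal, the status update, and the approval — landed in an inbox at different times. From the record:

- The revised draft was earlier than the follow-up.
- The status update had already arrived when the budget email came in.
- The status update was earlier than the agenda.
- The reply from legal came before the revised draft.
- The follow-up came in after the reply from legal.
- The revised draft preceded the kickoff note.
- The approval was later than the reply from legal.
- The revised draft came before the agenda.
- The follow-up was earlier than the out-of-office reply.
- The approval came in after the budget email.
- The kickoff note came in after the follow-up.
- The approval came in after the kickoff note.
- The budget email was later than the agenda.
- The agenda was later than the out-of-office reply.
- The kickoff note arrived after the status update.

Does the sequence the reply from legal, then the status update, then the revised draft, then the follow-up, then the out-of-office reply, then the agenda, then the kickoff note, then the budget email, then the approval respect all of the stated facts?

yes

Check each stated constraint against the proposed order — e.g. the status update is ahead of the budget email; the reply from legal is ahead of the approval. Every pair is in the required order; nothing is violated.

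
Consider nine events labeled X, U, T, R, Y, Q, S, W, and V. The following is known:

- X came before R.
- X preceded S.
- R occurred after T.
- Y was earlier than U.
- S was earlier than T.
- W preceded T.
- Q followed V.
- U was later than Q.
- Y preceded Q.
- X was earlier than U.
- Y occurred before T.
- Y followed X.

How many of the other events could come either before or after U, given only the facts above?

Forced before U: Q, V, X, and Y.
That leaves R, S, T, and W with no forced order relative to U — 4.

4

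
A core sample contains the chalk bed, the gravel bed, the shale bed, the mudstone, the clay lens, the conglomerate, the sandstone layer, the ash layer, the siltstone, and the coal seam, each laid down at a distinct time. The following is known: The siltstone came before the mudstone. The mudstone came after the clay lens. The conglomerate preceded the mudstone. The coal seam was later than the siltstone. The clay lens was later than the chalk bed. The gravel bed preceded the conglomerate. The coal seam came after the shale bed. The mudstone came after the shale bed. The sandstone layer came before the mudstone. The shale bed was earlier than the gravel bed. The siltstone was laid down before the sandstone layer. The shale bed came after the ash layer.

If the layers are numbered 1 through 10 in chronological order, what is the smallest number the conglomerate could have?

4

The ash layer, the gravel bed, and the shale bed must all come before the conglomerate — 3 forced predecessors.
Nothing else is forced ahead of the conglomerate, so its earliest slot is position 3 + 1 = 4.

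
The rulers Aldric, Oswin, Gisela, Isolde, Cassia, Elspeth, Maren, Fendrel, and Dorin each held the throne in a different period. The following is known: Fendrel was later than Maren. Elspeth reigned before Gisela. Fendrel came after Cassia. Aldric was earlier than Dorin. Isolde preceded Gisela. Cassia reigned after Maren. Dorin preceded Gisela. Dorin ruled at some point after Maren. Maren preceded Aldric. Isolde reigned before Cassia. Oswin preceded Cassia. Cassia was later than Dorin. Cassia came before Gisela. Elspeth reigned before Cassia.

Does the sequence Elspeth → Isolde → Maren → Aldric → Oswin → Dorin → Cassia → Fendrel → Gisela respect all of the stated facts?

yes

Check each stated constraint against the proposed order — e.g. Isolde is ahead of Gisela; Elspeth is ahead of Gisela. Every pair is in the required order; nothing is violated.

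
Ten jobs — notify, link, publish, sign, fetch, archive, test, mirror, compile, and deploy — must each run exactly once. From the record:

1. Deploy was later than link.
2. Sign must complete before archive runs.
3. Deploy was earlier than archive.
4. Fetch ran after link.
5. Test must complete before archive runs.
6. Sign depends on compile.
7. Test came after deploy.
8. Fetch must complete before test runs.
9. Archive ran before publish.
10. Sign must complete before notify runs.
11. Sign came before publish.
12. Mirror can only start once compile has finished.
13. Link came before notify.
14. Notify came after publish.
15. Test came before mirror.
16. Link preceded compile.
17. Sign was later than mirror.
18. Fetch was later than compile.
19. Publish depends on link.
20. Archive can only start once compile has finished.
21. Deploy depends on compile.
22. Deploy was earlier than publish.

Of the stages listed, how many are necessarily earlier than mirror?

5

Directly stated before mirror: compile and test.
Deploy reaches mirror via deploy → test → mirror.
Fetch reaches mirror via fetch → test → mirror.
Link reaches mirror via link → compile → mirror.
No chain forces notify (or any of the others) ahead of mirror.
That's compile, deploy, fetch, link, and test — 5 in all.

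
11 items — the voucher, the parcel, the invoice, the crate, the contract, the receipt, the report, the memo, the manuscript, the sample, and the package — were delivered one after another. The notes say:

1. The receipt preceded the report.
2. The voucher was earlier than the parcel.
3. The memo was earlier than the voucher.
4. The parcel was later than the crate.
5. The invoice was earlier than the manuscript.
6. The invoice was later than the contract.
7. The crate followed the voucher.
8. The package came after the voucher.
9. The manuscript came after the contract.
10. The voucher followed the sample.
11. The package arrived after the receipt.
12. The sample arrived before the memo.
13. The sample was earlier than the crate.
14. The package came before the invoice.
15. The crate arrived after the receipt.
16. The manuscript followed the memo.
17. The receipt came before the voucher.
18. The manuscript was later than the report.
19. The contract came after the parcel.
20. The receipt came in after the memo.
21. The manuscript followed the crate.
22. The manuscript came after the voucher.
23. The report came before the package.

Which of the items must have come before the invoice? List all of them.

the contract, the crate, the memo, the package, the parcel, the receipt, the report, the sample, the voucher

Directly stated before the invoice: the contract and the package.
The crate reaches the invoice via the crate → the parcel → the contract → the invoice.
The memo reaches the invoice via the memo → the receipt → the package → the invoice.
The parcel reaches the invoice via the parcel → the contract → the invoice.
Likewise the receipt, the report, the sample, and the voucher each reach the invoice by chaining the stated constraints.
No chain forces the manuscript ahead of the invoice.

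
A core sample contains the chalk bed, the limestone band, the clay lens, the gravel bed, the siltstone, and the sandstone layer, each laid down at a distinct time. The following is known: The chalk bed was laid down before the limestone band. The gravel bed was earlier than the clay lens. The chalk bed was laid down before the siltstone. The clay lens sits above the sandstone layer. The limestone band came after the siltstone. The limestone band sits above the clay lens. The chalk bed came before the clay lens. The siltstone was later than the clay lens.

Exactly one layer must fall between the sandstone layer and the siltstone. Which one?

the clay lens

Tracing the constraints gives the sandstone layer → the clay lens → the siltstone, so the clay lens sits after the sandstone layer and before the siltstone.
No other layer is forced both after the sandstone layer and before the siltstone.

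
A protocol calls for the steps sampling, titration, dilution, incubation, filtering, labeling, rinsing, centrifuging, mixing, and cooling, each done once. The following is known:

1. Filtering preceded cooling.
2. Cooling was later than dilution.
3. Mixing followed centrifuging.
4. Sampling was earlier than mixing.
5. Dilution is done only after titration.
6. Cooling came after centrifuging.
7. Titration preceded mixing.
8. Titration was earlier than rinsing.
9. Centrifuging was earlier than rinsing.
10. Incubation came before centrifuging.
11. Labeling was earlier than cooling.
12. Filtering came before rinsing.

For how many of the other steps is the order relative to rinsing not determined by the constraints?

Forced before rinsing: centrifuging, filtering, incubation, and titration.
That leaves cooling, dilution, labeling, mixing, and sampling with no forced order relative to rinsing — 5.

5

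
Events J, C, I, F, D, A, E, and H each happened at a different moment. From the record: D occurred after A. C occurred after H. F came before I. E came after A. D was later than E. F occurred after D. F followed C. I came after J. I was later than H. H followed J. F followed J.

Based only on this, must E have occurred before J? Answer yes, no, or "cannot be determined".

No chain of stated constraints runs from E to J, and none runs from J to E either.
So the relative order of E and J is not fixed by the given facts.

cannot be determined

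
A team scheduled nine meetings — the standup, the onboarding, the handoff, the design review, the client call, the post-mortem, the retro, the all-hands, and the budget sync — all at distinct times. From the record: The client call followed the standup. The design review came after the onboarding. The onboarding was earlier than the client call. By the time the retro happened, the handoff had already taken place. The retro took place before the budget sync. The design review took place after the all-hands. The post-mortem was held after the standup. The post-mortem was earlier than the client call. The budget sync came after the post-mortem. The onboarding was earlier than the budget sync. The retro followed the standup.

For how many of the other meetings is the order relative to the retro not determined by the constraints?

Forced before the retro: the handoff and the standup; forced after the retro: the budget sync.
That leaves the all-hands, the client call, the design review, the onboarding, and the post-mortem with no forced order relative to the retro — 5.

5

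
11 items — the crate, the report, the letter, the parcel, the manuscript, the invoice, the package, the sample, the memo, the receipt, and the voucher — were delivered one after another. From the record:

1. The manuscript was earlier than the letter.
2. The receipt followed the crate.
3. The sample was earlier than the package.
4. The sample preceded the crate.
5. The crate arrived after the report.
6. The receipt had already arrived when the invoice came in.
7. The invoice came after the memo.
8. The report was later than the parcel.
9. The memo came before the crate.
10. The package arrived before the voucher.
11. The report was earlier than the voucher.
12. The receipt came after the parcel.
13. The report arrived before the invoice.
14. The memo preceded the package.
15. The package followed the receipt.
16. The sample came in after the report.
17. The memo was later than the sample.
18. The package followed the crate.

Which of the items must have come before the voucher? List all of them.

Directly stated before the voucher: the package and the report.
The crate reaches the voucher via the crate → the package → the voucher.
The memo reaches the voucher via the memo → the package → the voucher.
The parcel reaches the voucher via the parcel → the report → the voucher.
Likewise the receipt and the sample each reach the voucher by chaining the stated constraints.

the crate, the memo, the package, the parcel, the receipt, the report, the sample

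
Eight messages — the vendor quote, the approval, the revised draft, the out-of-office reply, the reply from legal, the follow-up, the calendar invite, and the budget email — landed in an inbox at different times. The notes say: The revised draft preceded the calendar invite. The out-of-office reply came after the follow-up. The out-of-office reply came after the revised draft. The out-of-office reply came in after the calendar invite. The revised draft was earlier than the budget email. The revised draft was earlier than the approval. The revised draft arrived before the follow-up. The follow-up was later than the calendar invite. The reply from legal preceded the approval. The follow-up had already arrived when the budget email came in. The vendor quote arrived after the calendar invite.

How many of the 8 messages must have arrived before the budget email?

3

Directly stated before the budget email: the follow-up and the revised draft.
The calendar invite reaches the budget email via the calendar invite → the follow-up → the budget email.
No chain forces the approval (or any of the others) ahead of the budget email.
That's the calendar invite, the follow-up, and the revised draft — 3 in all.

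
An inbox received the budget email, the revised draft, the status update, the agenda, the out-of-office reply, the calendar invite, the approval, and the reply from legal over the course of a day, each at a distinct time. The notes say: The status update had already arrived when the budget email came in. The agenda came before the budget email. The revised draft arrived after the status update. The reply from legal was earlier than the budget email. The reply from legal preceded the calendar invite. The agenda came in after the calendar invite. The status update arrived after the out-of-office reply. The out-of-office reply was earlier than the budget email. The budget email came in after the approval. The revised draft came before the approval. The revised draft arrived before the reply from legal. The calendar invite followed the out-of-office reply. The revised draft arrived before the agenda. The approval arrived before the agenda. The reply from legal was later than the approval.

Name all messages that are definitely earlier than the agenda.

Directly stated before the agenda: the approval, the calendar invite, and the revised draft.
The out-of-office reply reaches the agenda via the out-of-office reply → the calendar invite → the agenda.
The reply from legal reaches the agenda via the reply from legal → the calendar invite → the agenda.
The status update reaches the agenda via the status update → the revised draft → the agenda.
No chain forces the budget email ahead of the agenda.

the approval, the calendar invite, the out-of-office reply, the reply from legal, the revised draft, the status update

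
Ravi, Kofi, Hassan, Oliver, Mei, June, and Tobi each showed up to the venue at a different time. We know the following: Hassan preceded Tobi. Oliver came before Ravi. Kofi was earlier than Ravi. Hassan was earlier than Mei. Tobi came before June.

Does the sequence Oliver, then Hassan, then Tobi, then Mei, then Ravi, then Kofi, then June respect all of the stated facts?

The constraints require Kofi before Ravi, but in the proposed sequence Ravi appears ahead of Kofi. That one violation is enough.

no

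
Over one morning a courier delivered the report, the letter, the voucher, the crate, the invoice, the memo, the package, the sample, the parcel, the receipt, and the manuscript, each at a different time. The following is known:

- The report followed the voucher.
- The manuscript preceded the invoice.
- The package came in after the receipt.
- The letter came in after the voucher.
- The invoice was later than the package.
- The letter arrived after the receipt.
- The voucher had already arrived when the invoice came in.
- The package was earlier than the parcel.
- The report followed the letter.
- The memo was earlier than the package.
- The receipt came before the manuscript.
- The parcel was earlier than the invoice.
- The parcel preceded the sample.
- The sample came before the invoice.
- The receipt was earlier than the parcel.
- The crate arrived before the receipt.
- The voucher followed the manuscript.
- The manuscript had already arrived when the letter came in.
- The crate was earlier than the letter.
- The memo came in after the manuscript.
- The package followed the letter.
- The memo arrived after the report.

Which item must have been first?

the crate

The crate has a chain of constraints placing it before every other item, so the crate must be first.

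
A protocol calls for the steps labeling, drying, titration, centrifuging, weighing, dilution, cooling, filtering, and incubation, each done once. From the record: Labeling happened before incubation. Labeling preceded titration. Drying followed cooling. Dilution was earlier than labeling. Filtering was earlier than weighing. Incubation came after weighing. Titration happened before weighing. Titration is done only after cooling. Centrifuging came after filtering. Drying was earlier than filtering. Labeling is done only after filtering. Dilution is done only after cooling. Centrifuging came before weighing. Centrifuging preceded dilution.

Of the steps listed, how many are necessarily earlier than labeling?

5

Directly stated before labeling: dilution and filtering.
Centrifuging reaches labeling via centrifuging → dilution → labeling.
Cooling reaches labeling via cooling → dilution → labeling.
Drying reaches labeling via drying → filtering → labeling.
No chain forces incubation (or any of the others) ahead of labeling.
That's centrifuging, cooling, dilution, drying, and filtering — 5 in all.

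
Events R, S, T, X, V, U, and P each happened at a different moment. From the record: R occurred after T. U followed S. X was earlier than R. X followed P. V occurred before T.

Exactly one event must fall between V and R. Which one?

T

Tracing the constraints gives V → T → R, so T sits after V and before R.
No other event is forced both after V and before R.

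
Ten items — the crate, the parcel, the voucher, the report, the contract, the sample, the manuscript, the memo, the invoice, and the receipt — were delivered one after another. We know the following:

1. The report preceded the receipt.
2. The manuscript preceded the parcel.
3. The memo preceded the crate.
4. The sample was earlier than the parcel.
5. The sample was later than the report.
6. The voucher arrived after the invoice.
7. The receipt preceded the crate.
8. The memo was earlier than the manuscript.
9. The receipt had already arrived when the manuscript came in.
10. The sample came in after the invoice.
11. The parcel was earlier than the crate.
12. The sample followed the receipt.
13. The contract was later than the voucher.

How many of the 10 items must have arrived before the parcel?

6

Directly stated before the parcel: the manuscript and the sample.
The invoice reaches the parcel via the invoice → the sample → the parcel.
The memo reaches the parcel via the memo → the manuscript → the parcel.
The receipt reaches the parcel via the receipt → the sample → the parcel.
Likewise the report reaches the parcel by chaining the stated constraints.
That's the invoice, the manuscript, the memo, the receipt, the report, and the sample — 6 in all.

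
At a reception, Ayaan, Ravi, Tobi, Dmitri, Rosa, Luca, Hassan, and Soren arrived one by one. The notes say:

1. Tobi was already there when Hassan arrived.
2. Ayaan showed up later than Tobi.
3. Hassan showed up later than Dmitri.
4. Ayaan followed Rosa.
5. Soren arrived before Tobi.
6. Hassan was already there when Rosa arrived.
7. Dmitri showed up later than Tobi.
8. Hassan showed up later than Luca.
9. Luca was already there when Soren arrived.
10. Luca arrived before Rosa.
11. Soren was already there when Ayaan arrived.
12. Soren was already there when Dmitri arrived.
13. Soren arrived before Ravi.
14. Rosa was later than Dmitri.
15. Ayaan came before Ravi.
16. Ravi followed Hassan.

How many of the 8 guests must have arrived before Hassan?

Directly stated before Hassan: Dmitri, Luca, and Tobi.
Soren reaches Hassan via Soren → Tobi → Hassan.
No chain forces Ayaan (or any of the others) ahead of Hassan.
That's Dmitri, Luca, Soren, and Tobi — 4 in all.

4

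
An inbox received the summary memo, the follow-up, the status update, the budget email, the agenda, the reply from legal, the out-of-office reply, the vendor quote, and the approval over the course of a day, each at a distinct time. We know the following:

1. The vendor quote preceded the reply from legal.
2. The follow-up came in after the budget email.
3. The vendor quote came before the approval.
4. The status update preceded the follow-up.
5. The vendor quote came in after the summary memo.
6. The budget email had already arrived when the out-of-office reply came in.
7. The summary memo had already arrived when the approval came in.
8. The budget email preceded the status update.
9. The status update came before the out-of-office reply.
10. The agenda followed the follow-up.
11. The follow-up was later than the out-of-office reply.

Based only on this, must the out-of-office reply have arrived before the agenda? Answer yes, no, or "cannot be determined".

Chain the constraints: the out-of-office reply → the follow-up → the agenda. Each link is directly stated, so the out-of-office reply comes before the agenda.

yes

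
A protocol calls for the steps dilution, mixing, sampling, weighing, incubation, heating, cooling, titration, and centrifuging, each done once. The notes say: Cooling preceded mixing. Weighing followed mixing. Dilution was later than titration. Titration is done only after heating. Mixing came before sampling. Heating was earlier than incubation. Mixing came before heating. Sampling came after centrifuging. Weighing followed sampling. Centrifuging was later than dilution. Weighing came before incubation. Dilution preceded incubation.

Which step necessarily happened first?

Cooling has a chain of constraints placing it before every other step, so cooling must be first.

cooling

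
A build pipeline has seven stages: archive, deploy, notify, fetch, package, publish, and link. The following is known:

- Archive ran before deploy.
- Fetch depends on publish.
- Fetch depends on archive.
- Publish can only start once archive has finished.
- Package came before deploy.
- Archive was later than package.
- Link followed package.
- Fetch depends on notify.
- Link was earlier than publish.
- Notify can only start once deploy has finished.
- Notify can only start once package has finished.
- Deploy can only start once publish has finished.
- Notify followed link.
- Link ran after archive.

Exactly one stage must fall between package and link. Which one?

Tracing the constraints gives package → archive → link, so archive sits after package and before link.
No other stage is forced both after package and before link.

archive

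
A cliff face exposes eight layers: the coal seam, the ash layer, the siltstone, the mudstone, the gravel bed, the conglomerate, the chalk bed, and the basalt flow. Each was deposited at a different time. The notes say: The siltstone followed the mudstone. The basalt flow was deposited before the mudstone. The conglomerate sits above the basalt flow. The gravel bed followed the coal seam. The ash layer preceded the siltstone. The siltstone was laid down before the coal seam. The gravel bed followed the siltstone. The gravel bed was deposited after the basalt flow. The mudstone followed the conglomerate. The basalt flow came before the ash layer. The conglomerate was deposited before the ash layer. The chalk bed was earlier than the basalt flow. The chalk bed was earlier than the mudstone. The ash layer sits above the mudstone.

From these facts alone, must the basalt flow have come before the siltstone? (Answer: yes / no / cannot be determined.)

Chain the constraints: the basalt flow → the ash layer → the siltstone. Each link is directly stated, so the basalt flow comes before the siltstone.

yes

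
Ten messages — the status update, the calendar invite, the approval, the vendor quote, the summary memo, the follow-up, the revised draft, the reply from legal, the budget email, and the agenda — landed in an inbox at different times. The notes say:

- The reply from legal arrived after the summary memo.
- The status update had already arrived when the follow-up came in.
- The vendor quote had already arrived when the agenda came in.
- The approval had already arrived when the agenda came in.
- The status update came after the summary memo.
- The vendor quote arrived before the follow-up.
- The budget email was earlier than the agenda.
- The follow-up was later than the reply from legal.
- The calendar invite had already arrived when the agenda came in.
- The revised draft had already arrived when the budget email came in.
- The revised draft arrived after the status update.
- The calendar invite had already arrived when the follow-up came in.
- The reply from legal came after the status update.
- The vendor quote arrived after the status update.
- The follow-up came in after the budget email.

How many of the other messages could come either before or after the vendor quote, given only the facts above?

Forced before the vendor quote: the status update and the summary memo; forced after the vendor quote: the agenda and the follow-up.
That leaves the approval, the budget email, the calendar invite, the reply from legal, and the revised draft with no forced order relative to the vendor quote — 5.

5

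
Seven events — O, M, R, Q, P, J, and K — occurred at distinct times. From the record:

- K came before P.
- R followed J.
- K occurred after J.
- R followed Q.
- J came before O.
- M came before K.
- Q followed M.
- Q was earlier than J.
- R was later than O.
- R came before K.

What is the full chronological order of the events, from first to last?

M, Q, J, O, R, K, P

The constraints fix every adjacent pair, so only one ordering works:
M → Q → J → O → R → K → P.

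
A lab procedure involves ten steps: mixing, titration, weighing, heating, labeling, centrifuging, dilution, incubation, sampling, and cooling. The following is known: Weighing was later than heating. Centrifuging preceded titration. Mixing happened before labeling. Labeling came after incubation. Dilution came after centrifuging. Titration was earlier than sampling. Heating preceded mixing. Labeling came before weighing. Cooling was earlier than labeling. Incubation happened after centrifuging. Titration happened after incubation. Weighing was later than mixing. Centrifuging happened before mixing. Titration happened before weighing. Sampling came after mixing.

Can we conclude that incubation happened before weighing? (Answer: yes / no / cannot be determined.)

yes

Chain the constraints: incubation → labeling → weighing. Each link is directly stated, so incubation comes before weighing.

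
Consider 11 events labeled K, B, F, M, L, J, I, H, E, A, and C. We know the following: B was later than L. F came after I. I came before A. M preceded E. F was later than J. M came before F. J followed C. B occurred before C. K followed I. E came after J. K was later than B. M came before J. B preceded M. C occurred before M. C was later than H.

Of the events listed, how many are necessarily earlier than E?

6

Directly stated before E: J and M.
B reaches E via B → M → E.
C reaches E via C → J → E.
H reaches E via H → C → J → E.
Likewise L reaches E by chaining the stated constraints.
No chain forces K (or any of the others) ahead of E.
That's B, C, H, J, L, and M — 6 in all.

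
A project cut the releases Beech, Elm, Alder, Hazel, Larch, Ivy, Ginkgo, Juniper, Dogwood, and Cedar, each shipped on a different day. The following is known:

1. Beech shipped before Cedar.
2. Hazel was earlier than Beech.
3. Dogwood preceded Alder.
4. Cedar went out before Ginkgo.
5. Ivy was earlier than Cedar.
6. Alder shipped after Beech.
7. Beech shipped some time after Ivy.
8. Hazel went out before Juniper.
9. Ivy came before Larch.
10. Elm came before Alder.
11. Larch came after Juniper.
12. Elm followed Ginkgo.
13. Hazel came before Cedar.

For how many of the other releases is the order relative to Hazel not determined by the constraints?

Forced after Hazel: Alder, Beech, Cedar, Elm, Ginkgo, Juniper, and Larch.
That leaves Dogwood and Ivy with no forced order relative to Hazel — 2.

2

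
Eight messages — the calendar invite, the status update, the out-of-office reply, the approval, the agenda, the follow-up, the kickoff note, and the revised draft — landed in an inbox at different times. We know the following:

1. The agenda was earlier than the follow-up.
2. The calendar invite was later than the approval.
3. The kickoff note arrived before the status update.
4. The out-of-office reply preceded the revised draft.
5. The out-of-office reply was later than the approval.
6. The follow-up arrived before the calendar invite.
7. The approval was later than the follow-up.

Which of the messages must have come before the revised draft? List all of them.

the agenda, the approval, the follow-up, the out-of-office reply

Directly stated before the revised draft: the out-of-office reply.
The agenda reaches the revised draft via the agenda → the follow-up → the approval → the out-of-office reply → the revised draft.
The approval reaches the revised draft via the approval → the out-of-office reply → the revised draft.
The follow-up reaches the revised draft via the follow-up → the approval → the out-of-office reply → the revised draft.
No chain forces the calendar invite (or any of the others) ahead of the revised draft.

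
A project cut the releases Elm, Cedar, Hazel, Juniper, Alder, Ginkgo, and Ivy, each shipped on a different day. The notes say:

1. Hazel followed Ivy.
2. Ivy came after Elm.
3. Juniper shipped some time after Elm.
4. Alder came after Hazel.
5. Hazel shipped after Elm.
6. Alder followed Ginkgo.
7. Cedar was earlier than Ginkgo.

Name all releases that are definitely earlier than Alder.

Cedar, Elm, Ginkgo, Hazel, Ivy

Directly stated before Alder: Ginkgo and Hazel.
Cedar reaches Alder via Cedar → Ginkgo → Alder.
Elm reaches Alder via Elm → Hazel → Alder.
Ivy reaches Alder via Ivy → Hazel → Alder.
No chain forces Juniper ahead of Alder.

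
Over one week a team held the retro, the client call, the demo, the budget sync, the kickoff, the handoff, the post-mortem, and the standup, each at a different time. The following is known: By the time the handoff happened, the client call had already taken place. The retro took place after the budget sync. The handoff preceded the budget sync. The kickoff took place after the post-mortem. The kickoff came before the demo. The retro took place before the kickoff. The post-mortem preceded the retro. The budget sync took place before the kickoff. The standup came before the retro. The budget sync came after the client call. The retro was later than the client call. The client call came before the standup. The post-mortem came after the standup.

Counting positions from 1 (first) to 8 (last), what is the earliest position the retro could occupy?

6

The budget sync, the client call, the handoff, the post-mortem, and the standup must all come before the retro — 5 forced predecessors.
Nothing else is forced ahead of the retro, so its earliest slot is position 5 + 1 = 6.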